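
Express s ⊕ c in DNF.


Step 1: s ⊕ c is true exactly when they disagree: (s ∧ ¬c) ∨ (¬s ∧ c).

(s ∧ (¬c)) ∨ ((¬s) ∧ c)


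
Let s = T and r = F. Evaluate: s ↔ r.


Biconditional is true when both operands have the same truth value.
Substitute: s=T, r=F.
T ↔ F evaluates to F.

F


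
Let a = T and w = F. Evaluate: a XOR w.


Exclusive or is true when exactly one operand is true.
Substitute: a=T, w=F.
T XOR F evaluates to T.

T


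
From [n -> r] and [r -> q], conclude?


Hypothetical syllogism: from (P → Q) and (Q → R), infer (P → R).
Chain the two implications through the shared middle term 'r'.

n -> q


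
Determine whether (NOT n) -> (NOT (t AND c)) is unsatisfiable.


Truth table over {c, n, t}:
c | n | t | φ
-------------
F | F | F | T
T | F | F | T
F | T | F | T
T | T | F | T
F | F | T | T
T | F | T | F
F | T | T | T
T | T | T | T
Satisfying assignment at row 1: c=F, n=F, t=F gives T.

No, it is not a contradiction.


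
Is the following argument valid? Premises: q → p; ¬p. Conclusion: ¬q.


This matches the form of modus tollens: the conclusion follows in every model of the premises.

Valid.


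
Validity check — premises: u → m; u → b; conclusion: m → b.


This is (no valid rule). There exist truth assignments where the premises are all true but the conclusion is false.

Invalid.


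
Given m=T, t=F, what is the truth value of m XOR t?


Exclusive or is true when exactly one operand is true.
Substitute: m=T, t=F.
T XOR F evaluates to T.

T


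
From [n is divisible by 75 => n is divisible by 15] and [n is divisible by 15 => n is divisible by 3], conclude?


Hypothetical syllogism: from (P → Q) and (Q → R), infer (P → R).
Chain the two implications through the shared middle term 'n is divisible by 15'.

n is divisible by 75 => n is divisible by 3


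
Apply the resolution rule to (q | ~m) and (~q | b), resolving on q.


The clauses contain complementary literals q and ~q.
Resolution eliminates this pair and disjoins the remaining literals (merging duplicates).

(~m | b)


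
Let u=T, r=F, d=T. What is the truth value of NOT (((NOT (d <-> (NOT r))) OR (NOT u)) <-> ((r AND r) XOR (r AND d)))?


Substitute u=T, r=F, d=T:
NOT r = T
d <-> (NOT r) = T <-> T = T
NOT (d <-> (NOT r)) = F
NOT u = F
(NOT (d <-> (NOT r))) OR (NOT u) = F OR F = F
r AND r = F AND F = F
r AND d = F AND T = F
(r AND r) XOR (r AND d) = F XOR F = F
((NOT (d <-> (NOT r))) OR (NOT u)) <-> ((r AND r) XOR (r AND d)) = F <-> F = T
NOT (((NOT (d <-> (NOT r))) OR (NOT u)) <-> ((r AND r) XOR (r AND d))) = F

F


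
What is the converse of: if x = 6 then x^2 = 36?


The converse of (P → Q) is (Q → P). It is not in general equivalent to the original.
Here P = 'x = 6' and Q = 'x^2 = 36'.

If x^2 = 36, then x = 6.


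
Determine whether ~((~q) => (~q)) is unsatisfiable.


Truth table over {q}:
q | φ
-----
False | False
True | False
Every row is false.

Yes, it is a contradiction.


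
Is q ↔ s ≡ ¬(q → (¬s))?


Compare truth tables:
q | s | φ | ψ
-------------
F | F | T | F
T | F | F | F
F | T | F | F
T | T | T | T
They differ at row 1 (q=F, s=F): φ=T but ψ=F.

No, they are not logically equivalent.


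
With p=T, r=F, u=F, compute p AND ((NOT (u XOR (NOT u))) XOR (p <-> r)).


Substitute p=T, r=F, u=F:
NOT u = T
u XOR (NOT u) = F XOR T = T
NOT (u XOR (NOT u)) = F
p <-> r = T <-> F = F
(NOT (u XOR (NOT u))) XOR (p <-> r) = F XOR F = F
p AND ((NOT (u XOR (NOT u))) XOR (p <-> r)) = T AND F = F

F


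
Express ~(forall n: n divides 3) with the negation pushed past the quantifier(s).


¬(forall x: φ) = exists x: ¬φ, and ¬(exists x: φ) = forall x: ¬φ.
Apply to the universal statement.

exists n: ~(n divides 3)


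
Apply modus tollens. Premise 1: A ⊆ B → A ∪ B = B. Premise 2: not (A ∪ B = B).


Modus tollens: from (P → Q) and ¬Q, infer ¬P.
Q = 'A ∪ B = B' is denied; since P → Q, P must also fail.

Not (A ⊆ B).


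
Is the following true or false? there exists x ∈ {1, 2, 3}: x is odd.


Evaluate the predicate on each element: 1:T, 2:F, 3:T.
Witness x = 1 satisfies the predicate.

T


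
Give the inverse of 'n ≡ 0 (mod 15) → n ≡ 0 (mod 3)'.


The inverse of (P → Q) is (¬P → ¬Q). It is equivalent to the converse, not to the original.
Here P = 'n ≡ 0 (mod 15)' and Q = 'n ≡ 0 (mod 3)'.

If not (n ≡ 0 (mod 15)), then not (n ≡ 0 (mod 3)).


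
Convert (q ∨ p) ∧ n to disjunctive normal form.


Step 1: Distribute ∧ over ∨: (q ∨ p) ∧ n = (q ∧ n) ∨ (p ∧ n).

(q ∧ n) ∨ (p ∧ n)


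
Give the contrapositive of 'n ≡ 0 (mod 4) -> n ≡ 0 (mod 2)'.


The contrapositive of (P → Q) is (¬Q → ¬P); it is logically equivalent to the original.
Here P = 'n ≡ 0 (mod 4)' and Q = 'n ≡ 0 (mod 2)'.

If not (n ≡ 0 (mod 2)), then not (n ≡ 0 (mod 4)).


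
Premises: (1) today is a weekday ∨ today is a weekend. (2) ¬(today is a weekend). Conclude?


Disjunctive syllogism: from (P ∨ Q) and ¬P, infer Q.
One disjunct, 'today is a weekend', is ruled out; the other must hold.

today is a weekday


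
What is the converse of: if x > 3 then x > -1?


The converse of (P → Q) is (Q → P). It is not in general equivalent to the original.
Here P = 'x > 3' and Q = 'x > -1'.

If x > -1, then x > 3.


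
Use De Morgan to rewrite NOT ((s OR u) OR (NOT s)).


De Morgan: the negation of a disjunction is the conjunction of the negations.
Distribute NOT across OR, flipping it to AND, and negate each literal.

((NOT s) AND (NOT u)) AND s


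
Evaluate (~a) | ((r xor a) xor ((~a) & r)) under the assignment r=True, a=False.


Substitute r=True, a=False:
~a = True
r xor a = True xor False = True
~a = True
(~a) & r = True & True = True
(r xor a) xor ((~a) & r) = True xor True = False
(~a) | ((r xor a) xor ((~a) & r)) = True | False = True

True


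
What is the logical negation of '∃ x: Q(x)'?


¬(∀ x: φ) = ∃ x: ¬φ, and ¬(∃ x: φ) = ∀ x: ¬φ.
Apply to the existential statement.

∀ x: ¬(Q(x))


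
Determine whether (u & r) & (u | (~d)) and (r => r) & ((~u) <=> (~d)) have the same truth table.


Compare truth tables:
d | r | u | φ | ψ
-----------------
False | False | False | False | True
True | False | False | False | False
False | True | False | False | True
True | True | False | False | False
False | False | True | False | False
True | False | True | False | True
False | True | True | True | False
True | True | True | True | True
They differ at row 1 (d=False, r=False, u=False): φ=False but ψ=True.

No, they are not logically equivalent.


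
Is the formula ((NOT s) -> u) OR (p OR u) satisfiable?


Search for a satisfying assignment over {p, s, u}.
Try p=T, s=F, u=F: the formula evaluates to T.
A satisfying assignment exists.

Satisfiable.


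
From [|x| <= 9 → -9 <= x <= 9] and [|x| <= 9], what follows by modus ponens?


Modus ponens: from (P → Q) and P, infer Q.
P = '|x| <= 9' is asserted, and P → Q holds, so Q follows.

-9 <= x <= 9.


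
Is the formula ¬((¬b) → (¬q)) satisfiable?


Search for a satisfying assignment over {b, q}.
Try b=F, q=T: the formula evaluates to T.
A satisfying assignment exists.

Satisfiable.


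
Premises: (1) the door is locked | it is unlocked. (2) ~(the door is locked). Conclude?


Disjunctive syllogism: from (P ∨ Q) and ¬P, infer Q.
One disjunct, 'the door is locked', is ruled out; the other must hold.

it is unlocked


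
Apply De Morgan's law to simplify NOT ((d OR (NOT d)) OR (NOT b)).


De Morgan: the negation of a disjunction is the conjunction of the negations.
Distribute NOT across OR, flipping it to AND, and negate each literal.

((NOT d) AND d) AND b


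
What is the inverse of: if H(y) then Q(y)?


The inverse of (P → Q) is (¬P → ¬Q). It is equivalent to the converse, not to the original.
Here P = 'H(y)' and Q = 'Q(y)'.

If not (H(y)), then not (Q(y)).


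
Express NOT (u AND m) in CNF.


Step 1: Apply De Morgan: ¬(u ∧ m) = ¬u ∨ ¬m.

(NOT u) OR (NOT m)


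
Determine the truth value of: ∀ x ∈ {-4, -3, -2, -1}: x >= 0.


Evaluate the predicate on each element: -4:F, -3:F, -2:F, -1:F.
Counterexample x = -4 fails the predicate.

F


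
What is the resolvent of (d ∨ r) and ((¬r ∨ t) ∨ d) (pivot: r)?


The clauses contain complementary literals r and ¬r.
Resolution eliminates this pair and disjoins the remaining literals (merging duplicates).

(d ∨ t)


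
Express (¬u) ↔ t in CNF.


Step 1: Rewrite (¬u) ↔ t as ((¬u) → t) ∧ (t → (¬u)).
Step 2: Rewrite each implication as a disjunction.
Step 3: Eliminate any double negations (¬¬X = X).

(u ∨ t) ∧ ((¬t) ∨ (¬u))


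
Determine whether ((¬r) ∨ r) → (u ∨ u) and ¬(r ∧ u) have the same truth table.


Compare truth tables:
r | u | φ | ψ
-------------
F | F | F | T
T | F | F | T
F | T | T | T
T | T | T | F
They differ at row 1 (r=F, u=F): φ=F but ψ=T.

No, they are not logically equivalent.


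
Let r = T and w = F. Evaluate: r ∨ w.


Disjunction is false only when both operands are false.
Substitute: r=T, w=F.
T ∨ F evaluates to T.

T


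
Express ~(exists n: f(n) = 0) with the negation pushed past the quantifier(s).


¬(forall x: φ) = exists x: ¬φ, and ¬(exists x: φ) = forall x: ¬φ.
Apply to the existential statement.

forall n: ~(f(n) = 0)


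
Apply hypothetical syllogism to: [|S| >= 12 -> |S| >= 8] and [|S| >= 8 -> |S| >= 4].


Hypothetical syllogism: from (P → Q) and (Q → R), infer (P → R).
Chain the two implications through the shared middle term '|S| >= 8'.

|S| >= 12 -> |S| >= 4


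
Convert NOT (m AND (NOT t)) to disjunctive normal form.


Step 1: Apply De Morgan: ¬(m ∧ (¬t)) = ¬m ∨ ¬(¬t).
Step 2: Eliminate any double negations (¬¬X = X).

(NOT m) OR t


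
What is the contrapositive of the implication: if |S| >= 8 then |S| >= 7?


The contrapositive of (P → Q) is (¬Q → ¬P); it is logically equivalent to the original.
Here P = '|S| >= 8' and Q = '|S| >= 7'.

If not (|S| >= 7), then not (|S| >= 8).


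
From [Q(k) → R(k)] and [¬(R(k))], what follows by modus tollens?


Modus tollens: from (P → Q) and ¬Q, infer ¬P.
Q = 'R(k)' is denied; since P → Q, P must also fail.

Not (Q(k)).


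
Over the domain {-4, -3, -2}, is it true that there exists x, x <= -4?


Evaluate the predicate on each element: -4:T, -3:F, -2:F.
Witness x = -4 satisfies the predicate.

T


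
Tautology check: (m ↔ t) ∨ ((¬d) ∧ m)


Build the truth table over {d, m, t}:
d | m | t | φ
-------------
F | F | F | T
T | F | F | T
F | T | F | T
T | T | F | F
F | F | T | F
T | F | T | F
F | T | T | T
T | T | T | T
Counterexample at row 4: with d=T, m=T, t=F, the formula is F.

No, it is not a tautology.


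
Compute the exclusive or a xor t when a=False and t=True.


Exclusive or is true when exactly one operand is true.
Substitute: a=False, t=True.
False xor True evaluates to True.

True


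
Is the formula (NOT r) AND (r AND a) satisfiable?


Check all 4 assignments over {a, r}:
a | r | φ
---------
F | F | F
T | F | F
F | T | F
T | T | F
No assignment makes the formula true.

Unsatisfiable.


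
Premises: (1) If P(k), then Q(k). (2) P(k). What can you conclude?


Modus ponens: from (P → Q) and P, infer Q.
P = 'P(k)' is asserted, and P → Q holds, so Q follows.

Q(k).


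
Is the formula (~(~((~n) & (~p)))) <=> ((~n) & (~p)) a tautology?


Build the truth table over {n, p}:
n | p | φ
---------
False | False | True
True | False | True
False | True | True
True | True | True
Every row evaluates to true.

Yes, it is a tautology.


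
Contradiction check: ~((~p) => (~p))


Truth table over {p}:
p | φ
-----
False | False
True | False
Every row is false.

Yes, it is a contradiction.


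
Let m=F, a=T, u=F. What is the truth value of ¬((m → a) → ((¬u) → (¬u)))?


Substitute m=F, a=T, u=F:
m → a = F → T = T
¬u = T
¬u = T
(¬u) → (¬u) = T → T = T
(m → a) → ((¬u) → (¬u)) = T → T = T
¬((m → a) → ((¬u) → (¬u))) = F

F


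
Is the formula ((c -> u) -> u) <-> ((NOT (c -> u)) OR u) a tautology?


Build the truth table over {c, u}:
c | u | φ
---------
F | F | T
T | F | T
F | T | T
T | T | T
Every row evaluates to true.

Yes, it is a tautology.


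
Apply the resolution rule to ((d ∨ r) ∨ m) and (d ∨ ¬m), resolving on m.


The clauses contain complementary literals m and ¬m.
Resolution eliminates this pair and disjoins the remaining literals (merging duplicates).

(r ∨ d)


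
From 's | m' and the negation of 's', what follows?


Disjunctive syllogism: from (P ∨ Q) and ¬P, infer Q.
One disjunct, 's', is ruled out; the other must hold.

m


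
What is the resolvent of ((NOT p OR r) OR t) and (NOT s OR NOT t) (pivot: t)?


The clauses contain complementary literals t and NOTt.
Resolution eliminates this pair and disjoins the remaining literals (merging duplicates).

((r OR NOT p) OR NOT s)


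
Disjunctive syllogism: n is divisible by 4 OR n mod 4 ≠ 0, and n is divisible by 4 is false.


Disjunctive syllogism: from (P ∨ Q) and ¬P, infer Q.
One disjunct, 'n is divisible by 4', is ruled out; the other must hold.

n mod 4 ≠ 0


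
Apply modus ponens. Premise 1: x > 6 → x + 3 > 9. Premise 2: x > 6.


Modus ponens: from (P → Q) and P, infer Q.
P = 'x > 6' is asserted, and P → Q holds, so Q follows.

x + 3 > 9.


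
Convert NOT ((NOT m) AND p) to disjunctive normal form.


Step 1: Apply De Morgan: ¬((¬m) ∧ p) = ¬(¬m) ∨ ¬p.
Step 2: Eliminate any double negations (¬¬X = X).

m OR (NOT p)


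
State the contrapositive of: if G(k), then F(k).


The contrapositive of (P → Q) is (¬Q → ¬P); it is logically equivalent to the original.
Here P = 'G(k)' and Q = 'F(k)'.

If not (F(k)), then not (G(k)).


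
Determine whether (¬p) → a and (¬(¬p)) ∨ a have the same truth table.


Compare truth tables:
a | p | φ | ψ
-------------
F | F | F | F
T | F | T | T
F | T | T | T
T | T | T | T
The columns φ and ψ agree on every row.

Yes, they are logically equivalent.


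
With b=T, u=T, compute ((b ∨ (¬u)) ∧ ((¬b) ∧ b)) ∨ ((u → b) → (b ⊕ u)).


Substitute b=T, u=T:
¬u = F
b ∨ (¬u) = T ∨ F = T
¬b = F
(¬b) ∧ b = F ∧ T = F
(b ∨ (¬u)) ∧ ((¬b) ∧ b) = T ∧ F = F
u → b = T → T = T
b ⊕ u = T ⊕ T = F
(u → b) → (b ⊕ u) = T → F = F
((b ∨ (¬u)) ∧ ((¬b) ∧ b)) ∨ ((u → b) → (b ⊕ u)) = F ∨ F = F

F


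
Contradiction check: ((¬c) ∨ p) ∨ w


Truth table over {c, p, w}:
c | p | w | φ
-------------
F | F | F | T
T | F | F | F
F | T | F | T
T | T | F | T
F | F | T | T
T | F | T | T
F | T | T | T
T | T | T | T
Satisfying assignment at row 1: c=F, p=F, w=F gives T.

No, it is not a contradiction.


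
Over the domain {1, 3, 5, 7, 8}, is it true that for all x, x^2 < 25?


Evaluate the predicate on each element: 1:T, 3:T, 5:F, 7:F, 8:F.
Counterexample x = 5 fails the predicate.

F


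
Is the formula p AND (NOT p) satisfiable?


Check all 2 assignments over {p}:
p | φ
-----
F | F
T | F
No assignment makes the formula true.

Unsatisfiable.


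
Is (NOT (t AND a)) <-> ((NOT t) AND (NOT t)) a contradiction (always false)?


Truth table over {a, t}:
a | t | φ
---------
F | F | T
T | F | T
F | T | F
T | T | T
Satisfying assignment at row 1: a=F, t=F gives T.

No, it is not a contradiction.


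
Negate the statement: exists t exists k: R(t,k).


Negation flips each quantifier (∀↔∃) and negates the inner predicate.
¬(exists t exists k: φ) = forall t forall k: ¬φ.

forall t forall k: ~(R(t,k))


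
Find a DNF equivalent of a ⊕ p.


Step 1: a ⊕ p is true exactly when they disagree: (a ∧ ¬p) ∨ (¬a ∧ p).

(a ∧ (¬p)) ∨ ((¬a) ∧ p)


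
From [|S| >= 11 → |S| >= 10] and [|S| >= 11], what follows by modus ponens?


Modus ponens: from (P → Q) and P, infer Q.
P = '|S| >= 11' is asserted, and P → Q holds, so Q follows.

|S| >= 10.


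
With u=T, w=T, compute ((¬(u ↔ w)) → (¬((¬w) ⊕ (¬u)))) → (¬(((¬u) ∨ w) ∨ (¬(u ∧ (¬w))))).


Substitute u=T, w=T:
… (earlier sub-steps elided)
¬((¬w) ⊕ (¬u)) = T
(¬(u ↔ w)) → (¬((¬w) ⊕ (¬u))) = F → T = T
¬u = F
(¬u) ∨ w = F ∨ T = T
¬w = F
u ∧ (¬w) = T ∧ F = F
¬(u ∧ (¬w)) = T
((¬u) ∨ w) ∨ (¬(u ∧ (¬w))) = T ∨ T = T
¬(((¬u) ∨ w) ∨ (¬(u ∧ (¬w)))) = F
((¬(u ↔ w)) → (¬((¬w) ⊕ (¬u)))) → (¬(((¬u) ∨ w) ∨ (¬(u ∧ (¬w))))) = T → F = F

F


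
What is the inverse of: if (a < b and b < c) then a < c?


The inverse of (P → Q) is (¬P → ¬Q). It is equivalent to the converse, not to the original.
Here P = '(a < b and b < c)' and Q = 'a < c'.

If not ((a < b and b < c)), then not (a < c).


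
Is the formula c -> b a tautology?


Build the truth table over {b, c}:
b | c | φ
---------
F | F | T
T | F | T
F | T | F
T | T | T
Counterexample at row 3: with b=F, c=T, the formula is F.

No, it is not a tautology.


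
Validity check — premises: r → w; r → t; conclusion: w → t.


This is (no valid rule). There exist truth assignments where the premises are all true but the conclusion is false.

Invalid.


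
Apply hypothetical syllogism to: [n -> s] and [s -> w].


Hypothetical syllogism: from (P → Q) and (Q → R), infer (P → R).
Chain the two implications through the shared middle term 's'.

n -> w


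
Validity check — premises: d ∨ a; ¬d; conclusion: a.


This matches the form of disjunctive syllogism: the conclusion follows in every model of the premises.

Valid.


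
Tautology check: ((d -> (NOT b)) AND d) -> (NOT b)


Build the truth table over {b, d}:
b | d | φ
---------
F | F | T
T | F | T
F | T | T
T | T | T
Every row evaluates to true.

Yes, it is a tautology.


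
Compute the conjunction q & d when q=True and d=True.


Conjunction is true only when both operands are true.
Substitute: q=True, d=True.
True & True evaluates to True.

True


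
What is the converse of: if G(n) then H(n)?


The converse of (P → Q) is (Q → P). It is not in general equivalent to the original.
Here P = 'G(n)' and Q = 'H(n)'.

If H(n), then G(n).


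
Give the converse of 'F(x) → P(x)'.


The converse of (P → Q) is (Q → P). It is not in general equivalent to the original.
Here P = 'F(x)' and Q = 'P(x)'.

If P(x), then F(x).


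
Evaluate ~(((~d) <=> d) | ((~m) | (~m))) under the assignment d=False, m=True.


Substitute d=False, m=True:
~d = True
(~d) <=> d = True <=> False = False
~m = False
~m = False
(~m) | (~m) = False | False = False
((~d) <=> d) | ((~m) | (~m)) = False | False = False
~(((~d) <=> d) | ((~m) | (~m))) = True

True


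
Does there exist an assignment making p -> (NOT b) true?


Search for a satisfying assignment over {b, p}.
Try b=F, p=F: the formula evaluates to T.
A satisfying assignment exists.

Satisfiable.


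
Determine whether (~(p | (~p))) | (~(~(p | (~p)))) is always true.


Build the truth table over {p}:
p | φ
-----
False | True
True | True
Every row evaluates to true.

Yes, it is a tautology.


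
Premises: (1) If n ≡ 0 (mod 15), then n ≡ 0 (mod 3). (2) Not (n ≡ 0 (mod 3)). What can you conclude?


Modus tollens: from (P → Q) and ¬Q, infer ¬P.
Q = 'n ≡ 0 (mod 3)' is denied; since P → Q, P must also fail.

Not (n ≡ 0 (mod 15)).


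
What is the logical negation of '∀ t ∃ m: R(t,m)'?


Negation flips each quantifier (∀↔∃) and negates the inner predicate.
¬(∀ t ∃ m: φ) = ∃ t ∀ m: ¬φ.

∃ t ∀ m: ¬(R(t,m))


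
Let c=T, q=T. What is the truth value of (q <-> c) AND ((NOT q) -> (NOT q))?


Substitute c=T, q=T:
q <-> c = T <-> T = T
NOT q = F
NOT q = F
(NOT q) -> (NOT q) = F -> F = T
(q <-> c) AND ((NOT q) -> (NOT q)) = T AND T = T

T


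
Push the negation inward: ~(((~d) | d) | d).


De Morgan: the negation of a disjunction is the conjunction of the negations.
Distribute ~ across |, flipping it to &, and negate each literal.

(d & (~d)) & (~d)


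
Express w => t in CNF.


Step 1: Rewrite w → t as ¬w ∨ t.

(~w) | t


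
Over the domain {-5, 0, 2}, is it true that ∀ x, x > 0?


Evaluate the predicate on each element: -5:F, 0:F, 2:T.
Counterexample x = -5 fails the predicate.

F


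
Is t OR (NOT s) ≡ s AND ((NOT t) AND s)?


Compare truth tables:
s | t | φ | ψ
-------------
F | F | T | F
T | F | F | T
F | T | T | F
T | T | T | F
They differ at row 1 (s=F, t=F): φ=T but ψ=F.

No, they are not logically equivalent.


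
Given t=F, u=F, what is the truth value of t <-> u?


Biconditional is true when both operands have the same truth value.
Substitute: t=F, u=F.
F <-> F evaluates to T.

T


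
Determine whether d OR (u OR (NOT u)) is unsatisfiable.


Truth table over {d, u}:
d | u | φ
---------
F | F | T
T | F | T
F | T | T
T | T | T
Satisfying assignment at row 1: d=F, u=F gives T.

No, it is not a contradiction.


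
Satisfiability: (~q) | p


Search for a satisfying assignment over {p, q}.
Try p=False, q=False: the formula evaluates to True.
A satisfying assignment exists.

Satisfiable.


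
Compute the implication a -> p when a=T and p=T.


Implication is false only when antecedent is true and consequent is false.
Substitute: a=T, p=T.
T -> T evaluates to T.

T


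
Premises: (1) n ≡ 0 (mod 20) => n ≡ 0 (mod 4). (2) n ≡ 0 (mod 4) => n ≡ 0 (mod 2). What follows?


Hypothetical syllogism: from (P → Q) and (Q → R), infer (P → R).
Chain the two implications through the shared middle term 'n ≡ 0 (mod 4)'.

n ≡ 0 (mod 20) => n ≡ 0 (mod 2)


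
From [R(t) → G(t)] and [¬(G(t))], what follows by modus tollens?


Modus tollens: from (P → Q) and ¬Q, infer ¬P.
Q = 'G(t)' is denied; since P → Q, P must also fail.

Not (R(t)).


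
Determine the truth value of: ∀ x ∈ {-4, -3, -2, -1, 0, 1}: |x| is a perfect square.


Evaluate the predicate on each element: -4:T, -3:F, -2:F, -1:T, 0:T, 1:T.
Counterexample x = -3 fails the predicate.

F


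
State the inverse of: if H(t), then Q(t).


The inverse of (P → Q) is (¬P → ¬Q). It is equivalent to the converse, not to the original.
Here P = 'H(t)' and Q = 'Q(t)'.

If not (H(t)), then not (Q(t)).


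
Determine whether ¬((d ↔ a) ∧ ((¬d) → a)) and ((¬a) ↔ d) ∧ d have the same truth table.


Compare truth tables:
a | d | φ | ψ
-------------
F | F | T | F
T | F | T | F
F | T | T | T
T | T | F | F
They differ at row 1 (a=F, d=F): φ=T but ψ=F.

No, they are not logically equivalent.


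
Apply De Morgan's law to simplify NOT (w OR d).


De Morgan: the negation of a disjunction is the conjunction of the negations.
Distribute NOT across OR, flipping it to AND, and negate each literal.

(NOT w) AND (NOT d)


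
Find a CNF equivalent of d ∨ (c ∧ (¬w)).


Step 1: Distribute ∨ over ∧: d ∨ (c ∧ (¬w)) = (d ∨ c) ∧ (d ∨ (¬w)).

(d ∨ c) ∧ (d ∨ (¬w))


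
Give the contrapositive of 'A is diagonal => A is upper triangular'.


The contrapositive of (P → Q) is (¬Q → ¬P); it is logically equivalent to the original.
Here P = 'A is diagonal' and Q = 'A is upper triangular'.

If not (A is upper triangular), then not (A is diagonal).


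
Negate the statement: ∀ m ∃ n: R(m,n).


Negation flips each quantifier (∀↔∃) and negates the inner predicate.
¬(∀ m ∃ n: φ) = ∃ m ∀ n: ¬φ.

∃ m ∀ n: ¬(R(m,n))


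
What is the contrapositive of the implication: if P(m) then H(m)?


The contrapositive of (P → Q) is (¬Q → ¬P); it is logically equivalent to the original.
Here P = 'P(m)' and Q = 'H(m)'.

If not (H(m)), then not (P(m)).


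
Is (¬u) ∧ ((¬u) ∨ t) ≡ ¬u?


Compare truth tables:
t | u | φ | ψ
-------------
F | F | T | T
T | F | T | T
F | T | F | F
T | T | F | F
The columns φ and ψ agree on every row.

Yes, they are logically equivalent.


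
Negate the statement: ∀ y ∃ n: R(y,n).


Negation flips each quantifier (∀↔∃) and negates the inner predicate.
¬(∀ y ∃ n: φ) = ∃ y ∀ n: ¬φ.

∃ y ∀ n: ¬(R(y,n))


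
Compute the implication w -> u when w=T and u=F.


Implication is false only when antecedent is true and consequent is false.
Substitute: w=T, u=F.
T -> F evaluates to F.

F


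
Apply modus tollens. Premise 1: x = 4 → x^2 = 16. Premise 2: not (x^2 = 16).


Modus tollens: from (P → Q) and ¬Q, infer ¬P.
Q = 'x^2 = 16' is denied; since P → Q, P must also fail.

Not (x = 4).


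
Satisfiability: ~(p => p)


Check all 2 assignments over {p}:
p | φ
-----
False | False
True | False
No assignment makes the formula true.

Unsatisfiable.


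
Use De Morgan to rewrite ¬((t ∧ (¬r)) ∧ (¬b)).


De Morgan: the negation of a conjunction is the disjunction of the negations.
Distribute ¬ across ∧, flipping it to ∨, and negate each literal.

((¬t) ∨ r) ∨ b


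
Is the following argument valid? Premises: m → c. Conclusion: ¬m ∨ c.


This matches the form of material implication: the conclusion follows in every model of the premises.

Valid.


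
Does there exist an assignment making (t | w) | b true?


Search for a satisfying assignment over {b, t, w}.
Try b=True, t=False, w=False: the formula evaluates to True.
A satisfying assignment exists.

Satisfiable.


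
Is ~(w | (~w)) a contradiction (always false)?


Truth table over {w}:
w | φ
-----
False | False
True | False
Every row is false.

Yes, it is a contradiction.


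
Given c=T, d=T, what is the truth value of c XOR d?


Exclusive or is true when exactly one operand is true.
Substitute: c=T, d=T.
T XOR T evaluates to F.

F


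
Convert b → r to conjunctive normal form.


Step 1: Rewrite b → r as ¬b ∨ r.

(¬b) ∨ r


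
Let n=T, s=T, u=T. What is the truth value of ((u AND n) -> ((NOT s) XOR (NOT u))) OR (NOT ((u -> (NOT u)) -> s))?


Substitute n=T, s=T, u=T:
u AND n = T AND T = T
NOT s = F
NOT u = F
(NOT s) XOR (NOT u) = F XOR F = F
(u AND n) -> ((NOT s) XOR (NOT u)) = T -> F = F
NOT u = F
u -> (NOT u) = T -> F = F
(u -> (NOT u)) -> s = F -> T = T
NOT ((u -> (NOT u)) -> s) = F
((u AND n) -> ((NOT s) XOR (NOT u))) OR (NOT ((u -> (NOT u)) -> s)) = F OR F = F

F


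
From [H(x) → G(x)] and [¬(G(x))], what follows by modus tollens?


Modus tollens: from (P → Q) and ¬Q, infer ¬P.
Q = 'G(x)' is denied; since P → Q, P must also fail.

Not (H(x)).


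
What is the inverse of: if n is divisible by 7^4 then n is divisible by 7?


The inverse of (P → Q) is (¬P → ¬Q). It is equivalent to the converse, not to the original.
Here P = 'n is divisible by 7^4' and Q = 'n is divisible by 7'.

If not (n is divisible by 7^4), then not (n is divisible by 7).


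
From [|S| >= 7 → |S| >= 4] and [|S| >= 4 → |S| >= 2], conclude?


Hypothetical syllogism: from (P → Q) and (Q → R), infer (P → R).
Chain the two implications through the shared middle term '|S| >= 4'.

|S| >= 7 → |S| >= 2


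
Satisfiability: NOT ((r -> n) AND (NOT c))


Search for a satisfying assignment over {c, n, r}.
Try c=T, n=F, r=F: the formula evaluates to T.
A satisfying assignment exists.

Satisfiable.


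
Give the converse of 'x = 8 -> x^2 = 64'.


The converse of (P → Q) is (Q → P). It is not in general equivalent to the original.
Here P = 'x = 8' and Q = 'x^2 = 64'.

If x^2 = 64, then x = 8.


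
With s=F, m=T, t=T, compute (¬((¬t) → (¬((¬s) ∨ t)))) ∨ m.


Substitute s=F, m=T, t=T:
¬t = F
¬s = T
(¬s) ∨ t = T ∨ T = T
¬((¬s) ∨ t) = F
(¬t) → (¬((¬s) ∨ t)) = F → F = T
¬((¬t) → (¬((¬s) ∨ t))) = F
(¬((¬t) → (¬((¬s) ∨ t)))) ∨ m = F ∨ T = T

T


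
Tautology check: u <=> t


Build the truth table over {t, u}:
t | u | φ
---------
False | False | True
True | False | False
False | True | False
True | True | True
Counterexample at row 2: with t=True, u=False, the formula is False.

No, it is not a tautology.


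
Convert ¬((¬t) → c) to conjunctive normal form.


Step 1: Rewrite (¬t) → c as ¬(¬t) ∨ c.
Step 2: Negate: ¬(¬(¬t) ∨ c) = (¬t) ∧ ¬c (De Morgan + double negation).

(¬t) ∧ (¬c)


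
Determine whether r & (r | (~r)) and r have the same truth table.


Compare truth tables:
r | φ | ψ
---------
False | False | False
True | True | True
The columns φ and ψ agree on every row.

Yes, they are logically equivalent.


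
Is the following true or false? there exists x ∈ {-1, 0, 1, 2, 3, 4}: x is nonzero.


Evaluate the predicate on each element: -1:T, 0:F, 1:T, 2:T, 3:T, 4:T.
Witness x = -1 satisfies the predicate.

T


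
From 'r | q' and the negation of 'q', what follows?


Disjunctive syllogism: from (P ∨ Q) and ¬P, infer Q.
One disjunct, 'q', is ruled out; the other must hold.

r


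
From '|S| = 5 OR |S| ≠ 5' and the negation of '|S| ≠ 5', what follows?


Disjunctive syllogism: from (P ∨ Q) and ¬P, infer Q.
One disjunct, '|S| ≠ 5', is ruled out; the other must hold.

|S| = 5


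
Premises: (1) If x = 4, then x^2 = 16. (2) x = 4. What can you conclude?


Modus ponens: from (P → Q) and P, infer Q.
P = 'x = 4' is asserted, and P → Q holds, so Q follows.

x^2 = 16.


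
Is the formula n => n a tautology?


Build the truth table over {n}:
n | φ
-----
False | True
True | True
Every row evaluates to true.

Yes, it is a tautology.


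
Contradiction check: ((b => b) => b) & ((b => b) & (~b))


Truth table over {b}:
b | φ
-----
False | False
True | False
Every row is false.

Yes, it is a contradiction.


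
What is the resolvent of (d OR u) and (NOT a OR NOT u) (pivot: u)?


The clauses contain complementary literals u and NOTu.
Resolution eliminates this pair and disjoins the remaining literals (merging duplicates).

(d OR NOT a)


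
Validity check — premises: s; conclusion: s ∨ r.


This matches the form of disjunction introduction: the conclusion follows in every model of the premises.

Valid.


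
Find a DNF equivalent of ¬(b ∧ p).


Step 1: Apply De Morgan: ¬(b ∧ p) = ¬b ∨ ¬p.

(¬b) ∨ (¬p)


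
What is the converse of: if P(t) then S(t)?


The converse of (P → Q) is (Q → P). It is not in general equivalent to the original.
Here P = 'P(t)' and Q = 'S(t)'.

If S(t), then P(t).


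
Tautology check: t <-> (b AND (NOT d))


Build the truth table over {b, d, t}:
b | d | t | φ
-------------
F | F | F | T
T | F | F | F
F | T | F | T
T | T | F | T
F | F | T | F
T | F | T | T
F | T | T | F
T | T | T | F
Counterexample at row 2: with b=T, d=F, t=F, the formula is F.

No, it is not a tautology.


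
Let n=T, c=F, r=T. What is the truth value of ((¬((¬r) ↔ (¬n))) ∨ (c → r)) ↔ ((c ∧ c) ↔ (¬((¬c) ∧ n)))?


Substitute n=T, c=F, r=T:
… (earlier sub-steps elided)
(¬r) ↔ (¬n) = F ↔ F = T
¬((¬r) ↔ (¬n)) = F
c → r = F → T = T
(¬((¬r) ↔ (¬n))) ∨ (c → r) = F ∨ T = T
c ∧ c = F ∧ F = F
¬c = T
(¬c) ∧ n = T ∧ T = T
¬((¬c) ∧ n) = F
(c ∧ c) ↔ (¬((¬c) ∧ n)) = F ↔ F = T
((¬((¬r) ↔ (¬n))) ∨ (c → r)) ↔ ((c ∧ c) ↔ (¬((¬c) ∧ n))) = T ↔ T = T

T


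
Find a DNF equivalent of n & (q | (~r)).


Step 1: Distribute ∧ over ∨: n ∧ (q ∨ (¬r)) = (n ∧ q) ∨ (n ∧ (¬r)).

(n & q) | (n & (~r))


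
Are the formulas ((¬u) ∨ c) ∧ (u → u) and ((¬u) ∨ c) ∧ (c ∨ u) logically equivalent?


Compare truth tables:
c | u | φ | ψ
-------------
F | F | T | F
T | F | T | T
F | T | F | F
T | T | T | T
They differ at row 1 (c=F, u=F): φ=T but ψ=F.

No, they are not logically equivalent.


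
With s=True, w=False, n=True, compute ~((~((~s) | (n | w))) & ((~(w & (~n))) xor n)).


Substitute s=True, w=False, n=True:
~s = False
n | w = True | False = True
(~s) | (n | w) = False | True = True
~((~s) | (n | w)) = False
~n = False
w & (~n) = False & False = False
~(w & (~n)) = True
(~(w & (~n))) xor n = True xor True = False
(~((~s) | (n | w))) & ((~(w & (~n))) xor n) = False & False = False
~((~((~s) | (n | w))) & ((~(w & (~n))) xor n)) = True

True


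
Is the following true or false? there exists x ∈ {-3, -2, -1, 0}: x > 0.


Evaluate the predicate on each element: -3:F, -2:F, -1:F, 0:F.
No element satisfies the predicate.

F


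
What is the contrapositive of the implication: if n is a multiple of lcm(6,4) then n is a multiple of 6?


The contrapositive of (P → Q) is (¬Q → ¬P); it is logically equivalent to the original.
Here P = 'n is a multiple of lcm(6,4)' and Q = 'n is a multiple of 6'.

If not (n is a multiple of 6), then not (n is a multiple of lcm(6,4)).


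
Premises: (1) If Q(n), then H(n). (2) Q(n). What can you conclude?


Modus ponens: from (P → Q) and P, infer Q.
P = 'Q(n)' is asserted, and P → Q holds, so Q follows.

H(n).


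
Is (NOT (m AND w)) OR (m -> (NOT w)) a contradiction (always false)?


Truth table over {m, w}:
m | w | φ
---------
F | F | T
T | F | T
F | T | T
T | T | F
Satisfying assignment at row 1: m=F, w=F gives T.

No, it is not a contradiction.


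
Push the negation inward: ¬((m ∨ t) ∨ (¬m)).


De Morgan: the negation of a disjunction is the conjunction of the negations.
Distribute ¬ across ∨, flipping it to ∧, and negate each literal.

((¬m) ∧ (¬t)) ∧ m


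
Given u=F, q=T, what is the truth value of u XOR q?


Exclusive or is true when exactly one operand is true.
Substitute: u=F, q=T.
F XOR T evaluates to T.

T


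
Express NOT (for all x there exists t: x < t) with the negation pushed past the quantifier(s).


Negation flips each quantifier (∀↔∃) and negates the inner predicate.
¬(for all x there exists t: φ) = there exists x for all t: ¬φ.

there exists x for all t: NOT(x < t)


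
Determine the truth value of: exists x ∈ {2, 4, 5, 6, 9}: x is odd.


Evaluate the predicate on each element: 2:False, 4:False, 5:True, 6:False, 9:True.
Witness x = 5 satisfies the predicate.

True


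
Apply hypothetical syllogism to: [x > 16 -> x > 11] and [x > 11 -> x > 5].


Hypothetical syllogism: from (P → Q) and (Q → R), infer (P → R).
Chain the two implications through the shared middle term 'x > 11'.

x > 16 -> x > 5


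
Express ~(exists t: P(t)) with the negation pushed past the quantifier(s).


¬(forall x: φ) = exists x: ¬φ, and ¬(exists x: φ) = forall x: ¬φ.
Apply to the existential statement.

forall t: ~(P(t))


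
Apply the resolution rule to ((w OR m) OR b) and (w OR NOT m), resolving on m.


The clauses contain complementary literals m and NOTm.
Resolution eliminates this pair and disjoins the remaining literals (merging duplicates).

(w OR b)


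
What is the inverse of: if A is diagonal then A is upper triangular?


The inverse of (P → Q) is (¬P → ¬Q). It is equivalent to the converse, not to the original.
Here P = 'A is diagonal' and Q = 'A is upper triangular'.

If not (A is diagonal), then not (A is upper triangular).


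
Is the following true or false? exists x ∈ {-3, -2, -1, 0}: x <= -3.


Evaluate the predicate on each element: -3:True, -2:False, -1:False, 0:False.
Witness x = -3 satisfies the predicate.

True


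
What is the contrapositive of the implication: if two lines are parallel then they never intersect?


The contrapositive of (P → Q) is (¬Q → ¬P); it is logically equivalent to the original.
Here P = 'two lines are parallel' and Q = 'they never intersect'.

If not (they never intersect), then not (two lines are parallel).


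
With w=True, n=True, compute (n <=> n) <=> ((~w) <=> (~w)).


Substitute w=True, n=True:
n <=> n = True <=> True = True
~w = False
~w = False
(~w) <=> (~w) = False <=> False = True
(n <=> n) <=> ((~w) <=> (~w)) = True <=> True = True

True


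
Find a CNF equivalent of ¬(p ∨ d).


Step 1: Apply De Morgan: ¬(p ∨ d) = ¬p ∧ ¬d.

(¬p) ∧ (¬d)


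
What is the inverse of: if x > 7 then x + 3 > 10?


The inverse of (P → Q) is (¬P → ¬Q). It is equivalent to the converse, not to the original.
Here P = 'x > 7' and Q = 'x + 3 > 10'.

If not (x > 7), then not (x + 3 > 10).


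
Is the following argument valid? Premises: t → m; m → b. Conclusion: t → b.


This matches the form of hypothetical syllogism: the conclusion follows in every model of the premises.

Valid.


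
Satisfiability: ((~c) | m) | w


Search for a satisfying assignment over {c, m, w}.
Try c=False, m=False, w=False: the formula evaluates to True.
A satisfying assignment exists.

Satisfiable.


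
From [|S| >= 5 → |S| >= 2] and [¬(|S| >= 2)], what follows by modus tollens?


Modus tollens: from (P → Q) and ¬Q, infer ¬P.
Q = '|S| >= 2' is denied; since P → Q, P must also fail.

Not (|S| >= 5).


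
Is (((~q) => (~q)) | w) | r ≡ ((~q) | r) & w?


Compare truth tables:
q | r | w | φ | ψ
-----------------
False | False | False | True | False
True | False | False | True | False
False | True | False | True | False
True | True | False | True | False
False | False | True | True | True
True | False | True | True | False
False | True | True | True | True
True | True | True | True | True
They differ at row 1 (q=False, r=False, w=False): φ=True but ψ=False.

No, they are not logically equivalent.


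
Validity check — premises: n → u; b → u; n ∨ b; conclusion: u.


This matches the form of proof by cases: the conclusion follows in every model of the premises.

Valid.


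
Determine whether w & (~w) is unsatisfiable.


Truth table over {w}:
w | φ
-----
False | False
True | False
Every row is false.

Yes, it is a contradiction.


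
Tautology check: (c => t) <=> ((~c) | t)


Build the truth table over {c, t}:
c | t | φ
---------
False | False | True
True | False | True
False | True | True
True | True | True
Every row evaluates to true.

Yes, it is a tautology.


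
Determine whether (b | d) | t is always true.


Build the truth table over {b, d, t}:
b | d | t | φ
-------------
False | False | False | False
True | False | False | True
False | True | False | True
True | True | False | True
False | False | True | True
True | False | True | True
False | True | True | True
True | True | True | True
Counterexample at row 1: with b=False, d=False, t=False, the formula is False.

No, it is not a tautology.


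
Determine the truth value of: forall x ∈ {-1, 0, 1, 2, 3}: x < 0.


Evaluate the predicate on each element: -1:True, 0:False, 1:False, 2:False, 3:False.
Counterexample x = 0 fails the predicate.

False


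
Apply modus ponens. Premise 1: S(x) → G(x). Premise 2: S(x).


Modus ponens: from (P → Q) and P, infer Q.
P = 'S(x)' is asserted, and P → Q holds, so Q follows.

G(x).


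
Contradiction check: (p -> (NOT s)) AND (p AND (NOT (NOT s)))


Truth table over {p, s}:
p | s | φ
---------
F | F | F
T | F | F
F | T | F
T | T | F
Every row is false.

Yes, it is a contradiction.


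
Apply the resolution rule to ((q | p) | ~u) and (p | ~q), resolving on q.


The clauses contain complementary literals q and ~q.
Resolution eliminates this pair and disjoins the remaining literals (merging duplicates).

(~u | p)


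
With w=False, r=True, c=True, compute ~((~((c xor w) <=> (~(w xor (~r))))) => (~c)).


Substitute w=False, r=True, c=True:
c xor w = True xor False = True
~r = False
w xor (~r) = False xor False = False
~(w xor (~r)) = True
(c xor w) <=> (~(w xor (~r))) = True <=> True = True
~((c xor w) <=> (~(w xor (~r)))) = False
~c = False
(~((c xor w) <=> (~(w xor (~r))))) => (~c) = False => False = True
~((~((c xor w) <=> (~(w xor (~r))))) => (~c)) = False

False
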